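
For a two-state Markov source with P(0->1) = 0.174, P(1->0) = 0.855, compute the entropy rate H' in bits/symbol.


Stationary distribution: pi_0 = p10/(p01+p10) = 0.8309, pi_1 = 0.1691. Entropy rate H' = pi_0*H(p01) + pi_1*H(p10) = 0.8309*0.6668 + 0.1691*0.5972 = 0.655

0.655 bits/symbol


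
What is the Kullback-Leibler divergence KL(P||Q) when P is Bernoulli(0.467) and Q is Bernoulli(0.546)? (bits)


KL = p*log2(p/q) + (1-p)*log2((1-p)/(1-q)) = 0.467*log2(0.467/0.546) + 0.533*log2(0.533/0.454) = 0.0181

0.0181 bits


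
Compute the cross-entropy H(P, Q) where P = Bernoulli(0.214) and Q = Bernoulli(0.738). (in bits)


H(P,Q) = -p*log2(q) - (1-p)*log2(1-q). -0.214*log2(0.738) = 0.093798; -0.786*log2(0.262) = 1.518836. H(P,Q) = 0.093798 + 1.518836 = 1.6126

1.6126 bits


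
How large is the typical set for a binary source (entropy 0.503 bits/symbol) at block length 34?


log2|A_typical| = nH = 34 * 0.503 = 17.102, so |A_typical| ~ 2^17.102 = 1.407e+05

1.407e+05


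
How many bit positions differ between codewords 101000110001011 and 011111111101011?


Count differing positions: ^ ^ . ^ ^ ^ . . ^ ^ . . . . . = 7 differences

7


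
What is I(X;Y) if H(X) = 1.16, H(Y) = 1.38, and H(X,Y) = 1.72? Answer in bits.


I(X;Y) = H(X) + H(Y) - H(X,Y) = 1.16 + 1.38 - 1.72 = 0.82

0.82 bits


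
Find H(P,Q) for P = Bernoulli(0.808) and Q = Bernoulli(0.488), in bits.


H(P,Q) = -p*log2(q) - (1-p)*log2(1-q). -0.808*log2(0.488) = 0.836318; -0.192*log2(0.512) = 0.185431. H(P,Q) = 0.836318 + 0.185431 = 1.0217

1.0217 bits


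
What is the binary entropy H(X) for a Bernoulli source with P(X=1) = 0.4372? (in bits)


H = -p*log2(p) - (1-p)*log2(1-p). -0.4372*log2(0.4372) = 0.521857; -0.5628*log2(0.5628) = 0.466733. H = 0.521857 + 0.466733 = 0.9886

0.9886 bits


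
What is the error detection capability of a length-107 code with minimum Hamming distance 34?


Detection capability = d_min - 1 = 34 - 1 = 33

33 errors


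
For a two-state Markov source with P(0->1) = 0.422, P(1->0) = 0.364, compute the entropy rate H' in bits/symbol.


Stationary distribution: pi_0 = p10/(p01+p10) = 0.4631, pi_1 = 0.5369. Entropy rate H' = pi_0*H(p01) + pi_1*H(p10) = 0.4631*0.9824 + 0.5369*0.946 = 0.9628

0.9628 bits/symbol


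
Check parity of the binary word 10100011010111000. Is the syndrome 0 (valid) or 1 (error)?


Syndrome = XOR of all bits = 1 XOR 0 XOR 1 XOR 0 XOR 0 XOR 0 XOR 1 XOR 1 XOR 0 XOR 1 XOR 0 XOR 1 XOR 1 XOR 1 XOR 0 XOR 0 XOR 0 = 0

0


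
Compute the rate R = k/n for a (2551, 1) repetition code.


Rate = k/n = 1/2551

1/2551


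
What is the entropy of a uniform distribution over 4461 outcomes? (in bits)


H = log2(n) = log2(4461) = 12.1232

12.1232 bits


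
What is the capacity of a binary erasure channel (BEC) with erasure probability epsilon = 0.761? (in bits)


C = 1 - epsilon = 1 - 0.761 = 0.239

0.239 bits


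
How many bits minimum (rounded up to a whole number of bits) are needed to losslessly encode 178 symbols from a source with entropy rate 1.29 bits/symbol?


Minimum bits >= n * H = 178 * 1.29 = 229.62, rounded up to a whole number of bits = 230

230 bits


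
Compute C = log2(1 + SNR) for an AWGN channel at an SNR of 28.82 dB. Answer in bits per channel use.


SNR_linear = 10^(28.82/10) = 762.079; C = log2(1 + SNR_linear) = log2(1 + 762.079) = 9.5757

9.5757 bits/channel use


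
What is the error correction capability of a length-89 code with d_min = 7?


Correction capability = floor((d-1)/2) = floor((7-1)/2) = 3

3 errors


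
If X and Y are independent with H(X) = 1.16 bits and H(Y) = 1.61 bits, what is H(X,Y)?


For independent variables, H(X,Y) = H(X) + H(Y) = 1.16 + 1.61 = 2.77

2.77 bits


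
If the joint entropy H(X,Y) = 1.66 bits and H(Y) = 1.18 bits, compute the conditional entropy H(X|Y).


H(X|Y) = H(X,Y) - H(Y) = 1.66 - 1.18 = 0.48

0.48 bits


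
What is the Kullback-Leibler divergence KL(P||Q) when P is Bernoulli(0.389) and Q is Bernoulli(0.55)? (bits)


KL = p*log2(p/q) + (1-p)*log2((1-p)/(1-q)) = 0.389*log2(0.389/0.55) + 0.611*log2(0.611/0.45) = 0.0752

0.0752 bits


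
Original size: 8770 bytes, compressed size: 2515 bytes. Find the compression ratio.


Ratio = original / compressed = 8770 / 2515 = 3.4871

3.4871


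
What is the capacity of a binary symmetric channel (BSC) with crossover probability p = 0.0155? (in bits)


H(p) = -p*log2(p) - (1-p)*log2(1-p) = -0.0155*log2(0.0155) - 0.9845*log2(0.9845) = 0.093180 + 0.022188 = 0.1154. C = 1 - H(p) = 1 - 0.1154 = 0.8846

0.8846 bits


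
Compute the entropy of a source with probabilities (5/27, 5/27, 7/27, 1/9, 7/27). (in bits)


H = -sum(p_i * log2(p_i)). Terms: -(5/27)*log2(5/27) = 0.450548; -(5/27)*log2(5/27) = 0.450548; -(7/27)*log2(7/27) = 0.504916; -(1/9)*log2(1/9) = 0.352214; -(7/27)*log2(7/27) = 0.504916. H = 0.450548 + 0.450548 + 0.504916 + 0.352214 + 0.504916 = 2.2631

2.2631 bits


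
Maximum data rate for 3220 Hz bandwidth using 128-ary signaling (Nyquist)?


Rate = 2 * B * log2(M) = 2 * 3220 * 7.0 = 45080.0

45080.0 bps


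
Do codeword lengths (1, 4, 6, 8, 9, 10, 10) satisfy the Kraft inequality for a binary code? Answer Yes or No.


Kraft sum = sum(2^(-l_i)) = 0.5859, need <= 1. Result: satisfied (a binary prefix-free code with these lengths exists)

Yes


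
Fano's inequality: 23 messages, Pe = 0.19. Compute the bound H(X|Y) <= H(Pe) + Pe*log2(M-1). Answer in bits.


H(Pe) = -Pe*log2(Pe) - (1-Pe)*log2(1-Pe) = -0.19*log2(0.19) - 0.81*log2(0.81) = 0.455226 + 0.246245 = 0.7015. Pe*log2(M-1) = 0.19*log2(22) = 0.847292. Bound = H(Pe) + Pe*log2(M-1) = 0.455226 + 0.246245 + 0.847292 = 1.5488

1.5488 bits


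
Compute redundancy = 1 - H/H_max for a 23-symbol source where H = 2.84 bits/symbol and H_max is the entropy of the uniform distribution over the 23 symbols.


H_max = log2(K) = log2(23) = 4.5236 bits/symbol. Redundancy = 1 - H/H_max = 1 - 2.84/4.5236 = 1 - 0.6278 = 0.3722

0.3722


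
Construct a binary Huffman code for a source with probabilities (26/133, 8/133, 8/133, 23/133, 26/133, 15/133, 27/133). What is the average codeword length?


Huffman construction (repeatedly merge the two least-probable nodes; each merge adds 1 bit to every symbol beneath it): 8/133 + 8/133 = 16/133; 15/133 + 16/133 = 31/133; 23/133 + 26/133 = 7/19; 26/133 + 27/133 = 53/133; 31/133 + 7/19 = 80/133; 53/133 + 80/133 = 1. Resulting codeword lengths (in the order the probabilities were given): (3, 4, 4, 3, 2, 3, 2). L_avg = sum(p_i * l_i) = 26/133*3 + 8/133*4 + 8/133*4 + 23/133*3 + 26/133*2 + 15/133*3 + 27/133*2 = 362/133 = 2.7218

2.7218 bits


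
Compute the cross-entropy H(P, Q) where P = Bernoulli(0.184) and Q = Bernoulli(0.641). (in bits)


H(P,Q) = -p*log2(q) - (1-p)*log2(1-q). -0.184*log2(0.641) = 0.118055; -0.816*log2(0.359) = 1.206003. H(P,Q) = 0.118055 + 1.206003 = 1.3241

1.3241 bits


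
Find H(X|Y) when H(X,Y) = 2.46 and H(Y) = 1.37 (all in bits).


H(X|Y) = H(X,Y) - H(Y) = 2.46 - 1.37 = 1.09

1.09 bits


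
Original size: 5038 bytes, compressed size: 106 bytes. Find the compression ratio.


Ratio = original / compressed = 5038 / 106 = 47.5283

47.5283


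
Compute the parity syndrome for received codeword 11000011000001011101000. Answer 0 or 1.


Syndrome = XOR of all bits = 1 XOR 1 XOR 0 XOR 0 XOR 0 XOR 0 XOR 1 XOR 1 XOR 0 XOR 0 XOR 0 XOR 0 XOR 0 XOR 1 XOR 0 XOR 1 XOR 1 XOR 1 XOR 0 XOR 1 XOR 0 XOR 0 XOR 0 = 1

1


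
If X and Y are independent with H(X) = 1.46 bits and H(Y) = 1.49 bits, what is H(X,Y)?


For independent variables, H(X,Y) = H(X) + H(Y) = 1.46 + 1.49 = 2.95

2.95 bits


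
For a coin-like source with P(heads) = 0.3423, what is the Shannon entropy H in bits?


H = -p*log2(p) - (1-p)*log2(1-p). -0.3423*log2(0.3423) = 0.529424; -0.6577*log2(0.6577) = 0.397579. H = 0.529424 + 0.397579 = 0.927

0.927 bits


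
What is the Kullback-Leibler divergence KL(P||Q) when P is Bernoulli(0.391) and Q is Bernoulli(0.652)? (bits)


KL = p*log2(p/q) + (1-p)*log2((1-p)/(1-q)) = 0.391*log2(0.391/0.652) + 0.609*log2(0.609/0.348) = 0.2032

0.2032 bits


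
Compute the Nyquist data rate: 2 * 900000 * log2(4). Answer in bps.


Rate = 2 * B * log2(M) = 2 * 900000 * 2.0 = 3600000.0

3600000.0 bps


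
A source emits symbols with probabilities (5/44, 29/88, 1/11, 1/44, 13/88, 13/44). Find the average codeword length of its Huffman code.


Huffman construction (repeatedly merge the two least-probable nodes; each merge adds 1 bit to every symbol beneath it): 1/44 + 1/11 = 5/44; 5/44 + 5/44 = 5/22; 13/88 + 5/22 = 3/8; 13/44 + 29/88 = 5/8; 3/8 + 5/8 = 1. Resulting codeword lengths (in the order the probabilities were given): (3, 2, 4, 4, 2, 2). L_avg = sum(p_i * l_i) = 5/44*3 + 29/88*2 + 1/11*4 + 1/44*4 + 13/88*2 + 13/44*2 = 103/44 = 2.3409

2.3409 bits


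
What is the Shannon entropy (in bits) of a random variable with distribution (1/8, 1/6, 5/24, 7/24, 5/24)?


H = -sum(p_i * log2(p_i)). Terms: -(1/8)*log2(1/8) = 0.375000; -(1/6)*log2(1/6) = 0.430827; -(5/24)*log2(5/24) = 0.471466; -(7/24)*log2(7/24) = 0.518469; -(5/24)*log2(5/24) = 0.471466. H = 0.375000 + 0.430827 + 0.471466 + 0.518469 + 0.471466 = 2.2672

2.2672 bits


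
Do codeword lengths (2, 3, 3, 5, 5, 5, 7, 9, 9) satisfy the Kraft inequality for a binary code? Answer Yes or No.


Kraft sum = sum(2^(-l_i)) = 0.6055, need <= 1. Result: satisfied (a binary prefix-free code with these lengths exists)

Yes


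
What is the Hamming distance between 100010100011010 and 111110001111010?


Count differing positions: . ^ ^ ^ . . ^ . ^ ^ . . . . . = 6 differences

6


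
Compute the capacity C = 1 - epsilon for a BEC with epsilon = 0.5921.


C = 1 - epsilon = 1 - 0.5921 = 0.4079

0.4079 bits


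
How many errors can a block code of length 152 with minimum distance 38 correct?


Correction capability = floor((d-1)/2) = floor((38-1)/2) = 18

18 errors


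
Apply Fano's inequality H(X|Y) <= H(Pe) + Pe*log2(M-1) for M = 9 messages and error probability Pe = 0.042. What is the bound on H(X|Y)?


H(Pe) = -Pe*log2(Pe) - (1-Pe)*log2(1-Pe) = -0.042*log2(0.042) - 0.958*log2(0.958) = 0.192086 + 0.059303 = 0.2514. Pe*log2(M-1) = 0.042*log2(8) = 0.126000. Bound = H(Pe) + Pe*log2(M-1) = 0.192086 + 0.059303 + 0.126000 = 0.3774

0.3774 bits


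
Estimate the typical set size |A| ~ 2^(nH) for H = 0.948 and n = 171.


log2|A_typical| = nH = 171 * 0.948 = 162.108, so |A_typical| ~ 2^162.108 = 6.300e+48

6.300e+48


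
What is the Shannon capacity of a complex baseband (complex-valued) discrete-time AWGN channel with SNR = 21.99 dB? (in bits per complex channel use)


SNR_linear = 10^(21.99/10) = 158.1248; C = log2(1 + SNR_linear) = log2(1 + 158.1248) = 7.314

7.314 bits/channel use


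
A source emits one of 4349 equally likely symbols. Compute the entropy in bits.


H = log2(n) = log2(4349) = 12.0865

12.0865 bits


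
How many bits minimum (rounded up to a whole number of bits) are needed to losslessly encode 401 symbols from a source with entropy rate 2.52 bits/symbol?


Minimum bits >= n * H = 401 * 2.52 = 1010.52, rounded up to a whole number of bits = 1011

1011 bits


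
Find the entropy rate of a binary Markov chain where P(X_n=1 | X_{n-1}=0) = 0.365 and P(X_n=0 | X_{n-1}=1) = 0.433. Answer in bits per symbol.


Stationary distribution: pi_0 = p10/(p01+p10) = 0.5426, pi_1 = 0.4574. Entropy rate H' = pi_0*H(p01) + pi_1*H(p10) = 0.5426*0.9468 + 0.4574*0.987 = 0.9652

0.9652 bits/symbol


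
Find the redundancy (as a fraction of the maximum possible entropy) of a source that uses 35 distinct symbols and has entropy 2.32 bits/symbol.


H_max = log2(K) = log2(35) = 5.1293 bits/symbol. Redundancy = 1 - H/H_max = 1 - 2.32/5.1293 = 1 - 0.4523 = 0.5477

0.5477


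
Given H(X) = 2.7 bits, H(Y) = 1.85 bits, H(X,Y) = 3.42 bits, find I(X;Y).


I(X;Y) = H(X) + H(Y) - H(X,Y) = 2.7 + 1.85 - 3.42 = 1.13

1.13 bits


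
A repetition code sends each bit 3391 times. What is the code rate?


Rate = k/n = 1/3391

1/3391


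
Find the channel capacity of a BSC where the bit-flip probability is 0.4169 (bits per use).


H(p) = -p*log2(p) - (1-p)*log2(1-p) = -0.4169*log2(0.4169) - 0.5831*log2(0.5831) = 0.526222 + 0.453760 = 0.98. C = 1 - H(p) = 1 - 0.98 = 0.02

0.02 bits


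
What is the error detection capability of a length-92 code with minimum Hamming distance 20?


Detection capability = d_min - 1 = 20 - 1 = 19

19 errors


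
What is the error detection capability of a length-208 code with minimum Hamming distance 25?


Detection capability = d_min - 1 = 25 - 1 = 24

24 errors


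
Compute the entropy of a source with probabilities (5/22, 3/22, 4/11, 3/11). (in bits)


H = -sum(p_i * log2(p_i)). Terms: -(5/22)*log2(5/22) = 0.485796; -(3/22)*log2(3/22) = 0.391973; -(4/11)*log2(4/11) = 0.530702; -(3/11)*log2(3/11) = 0.511219. H = 0.485796 + 0.391973 + 0.530702 + 0.511219 = 1.9197

1.9197 bits


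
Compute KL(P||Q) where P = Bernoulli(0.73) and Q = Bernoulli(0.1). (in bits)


KL = p*log2(p/q) + (1-p)*log2((1-p)/(1-q)) = 0.73*log2(0.73/0.1) + 0.27*log2(0.27/0.9) = 1.6246

1.6246 bits


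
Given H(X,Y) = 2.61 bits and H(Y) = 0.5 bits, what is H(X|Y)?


H(X|Y) = H(X,Y) - H(Y) = 2.61 - 0.5 = 2.11

2.11 bits


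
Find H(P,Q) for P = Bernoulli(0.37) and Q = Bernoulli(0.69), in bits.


H(P,Q) = -p*log2(q) - (1-p)*log2(1-q). -0.37*log2(0.69) = 0.198073; -0.63*log2(0.31) = 1.064486. H(P,Q) = 0.198073 + 1.064486 = 1.2626

1.2626 bits


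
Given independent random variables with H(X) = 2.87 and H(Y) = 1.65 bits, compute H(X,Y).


For independent variables, H(X,Y) = H(X) + H(Y) = 2.87 + 1.65 = 4.52

4.52 bits


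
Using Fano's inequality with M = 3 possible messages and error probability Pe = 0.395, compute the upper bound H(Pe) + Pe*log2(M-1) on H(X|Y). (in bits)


H(Pe) = -Pe*log2(Pe) - (1-Pe)*log2(1-Pe) = -0.395*log2(0.395) - 0.605*log2(0.605) = 0.529330 + 0.438621 = 0.968. Pe*log2(M-1) = 0.395*log2(2) = 0.395000. Bound = H(Pe) + Pe*log2(M-1) = 0.529330 + 0.438621 + 0.395000 = 1.363

1.363 bits


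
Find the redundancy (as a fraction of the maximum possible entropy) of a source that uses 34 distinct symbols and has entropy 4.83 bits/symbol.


H_max = log2(K) = log2(34) = 5.0875 bits/symbol. Redundancy = 1 - H/H_max = 1 - 4.83/5.0875 = 1 - 0.9494 = 0.0506

0.0506


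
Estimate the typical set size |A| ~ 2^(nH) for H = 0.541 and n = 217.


log2|A_typical| = nH = 217 * 0.541 = 117.397, so |A_typical| ~ 2^117.397 = 2.188e+35

2.188e+35


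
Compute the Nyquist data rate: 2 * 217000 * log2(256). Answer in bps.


Rate = 2 * B * log2(M) = 2 * 217000 * 8.0 = 3472000.0

3472000.0 bps


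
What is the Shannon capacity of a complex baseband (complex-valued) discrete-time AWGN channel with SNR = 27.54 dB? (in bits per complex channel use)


SNR_linear = 10^(27.54/10) = 567.5446; C = log2(1 + SNR_linear) = log2(1 + 567.5446) = 9.1511

9.1511 bits/channel use


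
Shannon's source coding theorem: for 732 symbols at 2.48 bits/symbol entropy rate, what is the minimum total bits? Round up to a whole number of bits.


Minimum bits >= n * H = 732 * 2.48 = 1815.36, rounded up to a whole number of bits = 1816

1816 bits


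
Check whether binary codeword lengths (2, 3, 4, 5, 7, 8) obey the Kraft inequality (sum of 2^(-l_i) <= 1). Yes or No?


Kraft sum = sum(2^(-l_i)) = 0.4805, need <= 1. Result: satisfied (a binary prefix-free code with these lengths exists)

Yes


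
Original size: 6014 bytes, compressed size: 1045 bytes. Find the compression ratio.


Ratio = original / compressed = 6014 / 1045 = 5.755

5.755


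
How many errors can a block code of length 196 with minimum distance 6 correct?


Correction capability = floor((d-1)/2) = floor((6-1)/2) = 2

2 errors


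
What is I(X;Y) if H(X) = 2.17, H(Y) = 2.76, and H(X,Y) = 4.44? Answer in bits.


I(X;Y) = H(X) + H(Y) - H(X,Y) = 2.17 + 2.76 - 4.44 = 0.49

0.49 bits


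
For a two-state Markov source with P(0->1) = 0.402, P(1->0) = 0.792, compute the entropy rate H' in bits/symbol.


Stationary distribution: pi_0 = p10/(p01+p10) = 0.6633, pi_1 = 0.3367. Entropy rate H' = pi_0*H(p01) + pi_1*H(p10) = 0.6633*0.9721 + 0.3367*0.7376 = 0.8932

0.8932 bits/symbol


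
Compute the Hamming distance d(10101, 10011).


Count differing positions: . . ^ ^ . = 2 differences

2


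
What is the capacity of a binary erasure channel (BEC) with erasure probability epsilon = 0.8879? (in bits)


C = 1 - epsilon = 1 - 0.8879 = 0.1121

0.1121 bits


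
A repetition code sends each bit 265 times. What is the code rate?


Rate = k/n = 1/265

1/265


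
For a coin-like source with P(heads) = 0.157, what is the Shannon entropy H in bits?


H = -p*log2(p) - (1-p)*log2(1-p). -0.157*log2(0.157) = 0.419373; -0.843*log2(0.843) = 0.207711. H = 0.419373 + 0.207711 = 0.6271

0.6271 bits


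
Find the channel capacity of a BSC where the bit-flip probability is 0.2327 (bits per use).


H(p) = -p*log2(p) - (1-p)*log2(1-p) = -0.2327*log2(0.2327) - 0.7673*log2(0.7673) = 0.489474 + 0.293214 = 0.7827. C = 1 - H(p) = 1 - 0.7827 = 0.2173

0.2173 bits


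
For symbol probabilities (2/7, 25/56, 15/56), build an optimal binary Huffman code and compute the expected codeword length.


Huffman construction (repeatedly merge the two least-probable nodes; each merge adds 1 bit to every symbol beneath it): 15/56 + 2/7 = 31/56; 25/56 + 31/56 = 1. Resulting codeword lengths (in the order the probabilities were given): (2, 1, 2). L_avg = sum(p_i * l_i) = 2/7*2 + 25/56*1 + 15/56*2 = 87/56 = 1.5536

1.5536 bits


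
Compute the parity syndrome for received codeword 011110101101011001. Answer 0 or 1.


Syndrome = XOR of all bits = 0 XOR 1 XOR 1 XOR 1 XOR 1 XOR 0 XOR 1 XOR 0 XOR 1 XOR 1 XOR 0 XOR 1 XOR 0 XOR 1 XOR 1 XOR 0 XOR 0 XOR 1 = 1

1


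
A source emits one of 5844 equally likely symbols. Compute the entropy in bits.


H = log2(n) = log2(5844) = 12.5127

12.5127 bits


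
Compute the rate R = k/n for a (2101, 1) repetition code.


Rate = k/n = 1/2101

1/2101


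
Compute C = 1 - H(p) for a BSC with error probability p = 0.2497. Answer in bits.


H(p) = -p*log2(p) - (1-p)*log2(1-p) = -0.2497*log2(0.2497) - 0.7503*log2(0.7503) = 0.499833 + 0.310970 = 0.8108. C = 1 - H(p) = 1 - 0.8108 = 0.1892

0.1892 bits


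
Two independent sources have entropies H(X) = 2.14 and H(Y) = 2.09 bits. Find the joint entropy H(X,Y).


For independent variables, H(X,Y) = H(X) + H(Y) = 2.14 + 2.09 = 4.23

4.23 bits


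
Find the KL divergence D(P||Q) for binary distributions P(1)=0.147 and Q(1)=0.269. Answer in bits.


KL = p*log2(p/q) + (1-p)*log2((1-p)/(1-q)) = 0.147*log2(0.147/0.269) + 0.853*log2(0.853/0.731) = 0.0618

0.0618 bits


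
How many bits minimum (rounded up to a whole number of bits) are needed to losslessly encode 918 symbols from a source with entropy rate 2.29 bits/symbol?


Minimum bits >= n * H = 918 * 2.29 = 2102.22, rounded up to a whole number of bits = 2103

2103 bits


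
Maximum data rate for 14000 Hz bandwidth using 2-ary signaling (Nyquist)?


Rate = 2 * B * log2(M) = 2 * 14000 * 1.0 = 28000.0

28000.0 bps


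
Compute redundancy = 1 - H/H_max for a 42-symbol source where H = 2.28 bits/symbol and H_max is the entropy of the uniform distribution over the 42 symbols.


H_max = log2(K) = log2(42) = 5.3923 bits/symbol. Redundancy = 1 - H/H_max = 1 - 2.28/5.3923 = 1 - 0.4228 = 0.5772

0.5772


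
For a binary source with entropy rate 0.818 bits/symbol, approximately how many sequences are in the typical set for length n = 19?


log2|A_typical| = nH = 19 * 0.818 = 15.542, so |A_typical| ~ 2^15.542 = 4.771e+04

4.771e+04


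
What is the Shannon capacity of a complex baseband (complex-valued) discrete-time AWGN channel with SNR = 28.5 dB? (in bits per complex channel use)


SNR_linear = 10^(28.5/10) = 707.9458; C = log2(1 + SNR_linear) = log2(1 + 707.9458) = 9.4695

9.4695 bits/channel use


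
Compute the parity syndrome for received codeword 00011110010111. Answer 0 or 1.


Syndrome = XOR of all bits = 0 XOR 0 XOR 0 XOR 1 XOR 1 XOR 1 XOR 1 XOR 0 XOR 0 XOR 1 XOR 0 XOR 1 XOR 1 XOR 1 = 0

0


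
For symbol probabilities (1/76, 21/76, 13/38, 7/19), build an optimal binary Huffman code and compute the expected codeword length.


Huffman construction (repeatedly merge the two least-probable nodes; each merge adds 1 bit to every symbol beneath it): 1/76 + 21/76 = 11/38; 11/38 + 13/38 = 12/19; 7/19 + 12/19 = 1. Resulting codeword lengths (in the order the probabilities were given): (3, 3, 2, 1). L_avg = sum(p_i * l_i) = 1/76*3 + 21/76*3 + 13/38*2 + 7/19*1 = 73/38 = 1.9211

1.9211 bits


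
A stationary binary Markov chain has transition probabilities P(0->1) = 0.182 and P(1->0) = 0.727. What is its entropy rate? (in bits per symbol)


Stationary distribution: pi_0 = p10/(p01+p10) = 0.7998, pi_1 = 0.2002. Entropy rate H' = pi_0*H(p01) + pi_1*H(p10) = 0.7998*0.6844 + 0.2002*0.8457 = 0.7167

0.7167 bits/symbol


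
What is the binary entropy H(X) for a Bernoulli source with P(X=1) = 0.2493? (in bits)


H = -p*log2(p) - (1-p)*log2(1-p). -0.2493*log2(0.2493) = 0.499608; -0.7507*log2(0.7507) = 0.310558. H = 0.499608 + 0.310558 = 0.8102

0.8102 bits


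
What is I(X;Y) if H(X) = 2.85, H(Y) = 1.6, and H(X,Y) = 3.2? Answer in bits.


I(X;Y) = H(X) + H(Y) - H(X,Y) = 2.85 + 1.6 - 3.2 = 1.25

1.25 bits


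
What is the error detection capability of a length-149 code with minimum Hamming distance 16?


Detection capability = d_min - 1 = 16 - 1 = 15

15 errors


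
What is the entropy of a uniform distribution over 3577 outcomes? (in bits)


H = log2(n) = log2(3577) = 11.8045

11.8045 bits


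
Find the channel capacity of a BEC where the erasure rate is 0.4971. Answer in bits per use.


C = 1 - epsilon = 1 - 0.4971 = 0.5029

0.5029 bits


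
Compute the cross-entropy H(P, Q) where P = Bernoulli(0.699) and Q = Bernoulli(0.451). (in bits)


H(P,Q) = -p*log2(q) - (1-p)*log2(1-q). -0.699*log2(0.451) = 0.803012; -0.301*log2(0.549) = 0.260402. H(P,Q) = 0.803012 + 0.260402 = 1.0634

1.0634 bits


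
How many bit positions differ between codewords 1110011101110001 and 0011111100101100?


Count differing positions: ^ ^ . ^ ^ . . . . ^ . ^ ^ ^ . ^ = 9 differences

9


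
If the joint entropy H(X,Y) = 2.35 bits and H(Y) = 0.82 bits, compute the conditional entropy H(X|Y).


H(X|Y) = H(X,Y) - H(Y) = 2.35 - 0.82 = 1.53

1.53 bits


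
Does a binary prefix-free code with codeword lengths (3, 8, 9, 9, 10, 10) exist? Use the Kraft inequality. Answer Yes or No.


Kraft sum = sum(2^(-l_i)) = 0.1348, need <= 1. Result: satisfied (a binary prefix-free code with these lengths exists)

Yes


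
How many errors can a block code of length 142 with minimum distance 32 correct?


Correction capability = floor((d-1)/2) = floor((32-1)/2) = 15

15 errors


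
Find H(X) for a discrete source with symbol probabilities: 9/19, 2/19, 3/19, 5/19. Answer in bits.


H = -sum(p_i * log2(p_i)). Terms: -(9/19)*log2(9/19) = 0.510633; -(2/19)*log2(2/19) = 0.341887; -(3/19)*log2(3/19) = 0.420468; -(5/19)*log2(5/19) = 0.506842. H = 0.510633 + 0.341887 + 0.420468 + 0.506842 = 1.7798

1.7798 bits


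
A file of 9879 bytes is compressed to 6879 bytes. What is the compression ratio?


Ratio = original / compressed = 9879 / 6879 = 1.4361

1.4361


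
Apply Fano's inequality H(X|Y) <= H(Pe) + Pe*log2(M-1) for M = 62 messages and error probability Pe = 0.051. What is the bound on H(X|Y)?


H(Pe) = -Pe*log2(Pe) - (1-Pe)*log2(1-Pe) = -0.051*log2(0.051) - 0.949*log2(0.949) = 0.218961 + 0.071668 = 0.2906. Pe*log2(M-1) = 0.051*log2(61) = 0.302468. Bound = H(Pe) + Pe*log2(M-1) = 0.218961 + 0.071668 + 0.302468 = 0.5931

0.5931 bits


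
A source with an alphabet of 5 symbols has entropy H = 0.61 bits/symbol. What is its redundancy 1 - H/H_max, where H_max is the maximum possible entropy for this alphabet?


H_max = log2(K) = log2(5) = 2.3219 bits/symbol. Redundancy = 1 - H/H_max = 1 - 0.61/2.3219 = 1 - 0.2627 = 0.7373

0.7373


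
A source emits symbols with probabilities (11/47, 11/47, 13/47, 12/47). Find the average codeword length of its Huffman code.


Huffman construction (repeatedly merge the two least-probable nodes; each merge adds 1 bit to every symbol beneath it): 11/47 + 11/47 = 22/47; 12/47 + 13/47 = 25/47; 22/47 + 25/47 = 1. Resulting codeword lengths (in the order the probabilities were given): (2, 2, 2, 2). L_avg = sum(p_i * l_i) = 11/47*2 + 11/47*2 + 13/47*2 + 12/47*2 = 2

2.0 bits


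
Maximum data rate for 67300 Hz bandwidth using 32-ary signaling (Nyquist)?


Rate = 2 * B * log2(M) = 2 * 67300 * 5.0 = 673000.0

673000.0 bps


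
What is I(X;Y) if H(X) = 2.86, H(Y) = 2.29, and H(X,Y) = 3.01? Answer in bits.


I(X;Y) = H(X) + H(Y) - H(X,Y) = 2.86 + 2.29 - 3.01 = 2.14

2.14 bits


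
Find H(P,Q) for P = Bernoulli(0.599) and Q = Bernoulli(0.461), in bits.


H(P,Q) = -p*log2(q) - (1-p)*log2(1-q). -0.599*log2(0.461) = 0.669180; -0.401*log2(0.539) = 0.357549. H(P,Q) = 0.669180 + 0.357549 = 1.0267

1.0267 bits


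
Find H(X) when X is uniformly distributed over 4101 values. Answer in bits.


H = log2(n) = log2(4101) = 12.0018

12.0018 bits


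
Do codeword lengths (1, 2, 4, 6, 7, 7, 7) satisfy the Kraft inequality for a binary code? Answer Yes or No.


Kraft sum = sum(2^(-l_i)) = 0.8516, need <= 1. Result: satisfied (a binary prefix-free code with these lengths exists)

Yes


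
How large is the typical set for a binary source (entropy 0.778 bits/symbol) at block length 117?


log2|A_typical| = nH = 117 * 0.778 = 91.026, so |A_typical| ~ 2^91.026 = 2.521e+27

2.521e+27


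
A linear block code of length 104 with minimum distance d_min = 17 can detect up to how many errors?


Detection capability = d_min - 1 = 17 - 1 = 16

16 errors


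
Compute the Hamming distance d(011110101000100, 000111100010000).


Count differing positions: . ^ ^ . . ^ . . ^ . ^ . ^ . . = 6 differences

6


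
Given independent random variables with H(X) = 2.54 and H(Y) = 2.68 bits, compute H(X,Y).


For independent variables, H(X,Y) = H(X) + H(Y) = 2.54 + 2.68 = 5.22

5.22 bits


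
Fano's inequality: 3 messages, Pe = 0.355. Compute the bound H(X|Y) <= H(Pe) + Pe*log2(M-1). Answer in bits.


H(Pe) = -Pe*log2(Pe) - (1-Pe)*log2(1-Pe) = -0.355*log2(0.355) - 0.645*log2(0.645) = 0.530409 + 0.408046 = 0.9385. Pe*log2(M-1) = 0.355*log2(2) = 0.355000. Bound = H(Pe) + Pe*log2(M-1) = 0.530409 + 0.408046 + 0.355000 = 1.2935

1.2935 bits


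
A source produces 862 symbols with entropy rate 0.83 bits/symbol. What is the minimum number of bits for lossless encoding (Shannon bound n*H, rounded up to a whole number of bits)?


Minimum bits >= n * H = 862 * 0.83 = 715.46, rounded up to a whole number of bits = 716

716 bits


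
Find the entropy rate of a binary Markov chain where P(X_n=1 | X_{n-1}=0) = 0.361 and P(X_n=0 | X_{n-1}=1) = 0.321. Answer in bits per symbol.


Stationary distribution: pi_0 = p10/(p01+p10) = 0.4707, pi_1 = 0.5293. Entropy rate H' = pi_0*H(p01) + pi_1*H(p10) = 0.4707*0.9435 + 0.5293*0.9055 = 0.9234

0.9234 bits/symbol


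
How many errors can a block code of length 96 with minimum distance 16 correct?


Correction capability = floor((d-1)/2) = floor((16-1)/2) = 7

7 errors


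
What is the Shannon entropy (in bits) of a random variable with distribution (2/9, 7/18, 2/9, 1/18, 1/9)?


H = -sum(p_i * log2(p_i)). Terms: -(2/9)*log2(2/9) = 0.482206; -(7/18)*log2(7/18) = 0.529888; -(2/9)*log2(2/9) = 0.482206; -(1/18)*log2(1/18) = 0.231663; -(1/9)*log2(1/9) = 0.352214. H = 0.482206 + 0.529888 + 0.482206 + 0.231663 + 0.352214 = 2.0782

2.0782 bits


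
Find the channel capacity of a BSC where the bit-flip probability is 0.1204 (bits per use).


H(p) = -p*log2(p) - (1-p)*log2(1-p) = -0.1204*log2(0.1204) - 0.8796*log2(0.8796) = 0.367713 + 0.162797 = 0.5305. C = 1 - H(p) = 1 - 0.5305 = 0.4695

0.4695 bits


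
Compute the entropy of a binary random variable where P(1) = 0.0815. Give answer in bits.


H = -p*log2(p) - (1-p)*log2(1-p). -0.0815*log2(0.0815) = 0.294790; -0.9185*log2(0.9185) = 0.112653. H = 0.294790 + 0.112653 = 0.4074

0.4074 bits


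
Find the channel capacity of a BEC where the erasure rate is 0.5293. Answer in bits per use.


C = 1 - epsilon = 1 - 0.5293 = 0.4707

0.4707 bits


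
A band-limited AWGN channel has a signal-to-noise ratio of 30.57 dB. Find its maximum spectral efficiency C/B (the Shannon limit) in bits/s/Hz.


SNR_linear = 10^(30.57/10) = 1140.2498; C/B = log2(1 + SNR_linear) = log2(1 + 1140.2498) = 10.1564

10.1564 bits/s/Hz


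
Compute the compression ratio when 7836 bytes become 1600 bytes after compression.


Ratio = original / compressed = 7836 / 1600 = 4.8975

4.8975


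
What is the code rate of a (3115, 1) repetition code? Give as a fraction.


Rate = k/n = 1/3115

1/3115


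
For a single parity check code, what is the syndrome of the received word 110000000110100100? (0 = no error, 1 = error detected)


Syndrome = XOR of all bits = 1 XOR 1 XOR 0 XOR 0 XOR 0 XOR 0 XOR 0 XOR 0 XOR 0 XOR 1 XOR 1 XOR 0 XOR 1 XOR 0 XOR 0 XOR 1 XOR 0 XOR 0 = 0

0


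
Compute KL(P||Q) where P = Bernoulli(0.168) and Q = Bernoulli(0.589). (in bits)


KL = p*log2(p/q) + (1-p)*log2((1-p)/(1-q)) = 0.168*log2(0.168/0.589) + 0.832*log2(0.832/0.411) = 0.5425

0.5425 bits


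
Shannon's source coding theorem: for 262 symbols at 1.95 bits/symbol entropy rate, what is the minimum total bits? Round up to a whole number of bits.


Minimum bits >= n * H = 262 * 1.95 = 510.9, rounded up to a whole number of bits = 511

511 bits


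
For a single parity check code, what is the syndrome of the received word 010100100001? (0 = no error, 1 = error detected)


Syndrome = XOR of all bits = 0 XOR 1 XOR 0 XOR 1 XOR 0 XOR 0 XOR 1 XOR 0 XOR 0 XOR 0 XOR 0 XOR 1 = 0

0


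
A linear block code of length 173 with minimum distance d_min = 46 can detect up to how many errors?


Detection capability = d_min - 1 = 46 - 1 = 45

45 errors


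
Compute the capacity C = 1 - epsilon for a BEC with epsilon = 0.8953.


C = 1 - epsilon = 1 - 0.8953 = 0.1047

0.1047 bits


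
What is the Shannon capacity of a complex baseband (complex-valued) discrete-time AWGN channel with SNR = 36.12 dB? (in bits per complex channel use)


SNR_linear = 10^(36.12/10) = 4092.6066; C = log2(1 + SNR_linear) = log2(1 + 4092.6066) = 11.9992

11.9992 bits/channel use


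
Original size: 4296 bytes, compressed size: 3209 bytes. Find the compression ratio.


Ratio = original / compressed = 4296 / 3209 = 1.3387

1.3387


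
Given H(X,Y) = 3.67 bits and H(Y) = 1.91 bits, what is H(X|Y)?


H(X|Y) = H(X,Y) - H(Y) = 3.67 - 1.91 = 1.76

1.76 bits


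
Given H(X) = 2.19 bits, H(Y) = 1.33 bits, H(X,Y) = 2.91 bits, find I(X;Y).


I(X;Y) = H(X) + H(Y) - H(X,Y) = 2.19 + 1.33 - 2.91 = 0.61

0.61 bits


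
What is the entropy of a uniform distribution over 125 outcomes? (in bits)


H = log2(n) = log2(125) = 6.9658

6.9658 bits


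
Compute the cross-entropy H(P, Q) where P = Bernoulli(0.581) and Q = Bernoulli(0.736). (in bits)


H(P,Q) = -p*log2(q) - (1-p)*log2(1-q). -0.581*log2(0.736) = 0.256931; -0.419*log2(0.264) = 0.805062. H(P,Q) = 0.256931 + 0.805062 = 1.062

1.062 bits


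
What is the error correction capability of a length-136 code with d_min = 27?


Correction capability = floor((d-1)/2) = floor((27-1)/2) = 13

13 errors


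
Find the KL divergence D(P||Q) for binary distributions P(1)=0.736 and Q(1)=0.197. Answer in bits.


KL = p*log2(p/q) + (1-p)*log2((1-p)/(1-q)) = 0.736*log2(0.736/0.197) + 0.264*log2(0.264/0.803) = 0.9758

0.9758 bits


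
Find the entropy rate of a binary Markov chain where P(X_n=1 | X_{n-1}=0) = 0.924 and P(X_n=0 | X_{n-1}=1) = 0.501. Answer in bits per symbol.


Stationary distribution: pi_0 = p10/(p01+p10) = 0.3516, pi_1 = 0.6484. Entropy rate H' = pi_0*H(p01) + pi_1*H(p10) = 0.3516*0.3879 + 0.6484*1.0 = 0.7848

0.7848 bits/symbol


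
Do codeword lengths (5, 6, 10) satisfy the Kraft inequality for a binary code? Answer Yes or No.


Kraft sum = sum(2^(-l_i)) = 0.0479, need <= 1. Result: satisfied (a binary prefix-free code with these lengths exists)

Yes


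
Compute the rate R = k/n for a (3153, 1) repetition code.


Rate = k/n = 1/3153

1/3153


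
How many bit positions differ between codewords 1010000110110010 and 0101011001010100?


Count differing positions: ^ ^ ^ ^ . ^ ^ ^ ^ ^ ^ . . ^ ^ . = 12 differences

12


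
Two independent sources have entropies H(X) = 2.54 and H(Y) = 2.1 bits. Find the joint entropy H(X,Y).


For independent variables, H(X,Y) = H(X) + H(Y) = 2.54 + 2.1 = 4.64

4.64 bits


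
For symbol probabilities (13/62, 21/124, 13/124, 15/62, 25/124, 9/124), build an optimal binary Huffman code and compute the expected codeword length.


Huffman construction (repeatedly merge the two least-probable nodes; each merge adds 1 bit to every symbol beneath it): 9/124 + 13/124 = 11/62; 21/124 + 11/62 = 43/124; 25/124 + 13/62 = 51/124; 15/62 + 43/124 = 73/124; 51/124 + 73/124 = 1. Resulting codeword lengths (in the order the probabilities were given): (2, 3, 4, 2, 2, 4). L_avg = sum(p_i * l_i) = 13/62*2 + 21/124*3 + 13/124*4 + 15/62*2 + 25/124*2 + 9/124*4 = 313/124 = 2.5242

2.5242 bits


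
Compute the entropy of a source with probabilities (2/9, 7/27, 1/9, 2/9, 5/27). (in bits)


H = -sum(p_i * log2(p_i)). Terms: -(2/9)*log2(2/9) = 0.482206; -(7/27)*log2(7/27) = 0.504916; -(1/9)*log2(1/9) = 0.352214; -(2/9)*log2(2/9) = 0.482206; -(5/27)*log2(5/27) = 0.450548. H = 0.482206 + 0.504916 + 0.352214 + 0.482206 + 0.450548 = 2.2721

2.2721 bits


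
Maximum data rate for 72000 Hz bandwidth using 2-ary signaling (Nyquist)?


Rate = 2 * B * log2(M) = 2 * 72000 * 1.0 = 144000.0

144000.0 bps


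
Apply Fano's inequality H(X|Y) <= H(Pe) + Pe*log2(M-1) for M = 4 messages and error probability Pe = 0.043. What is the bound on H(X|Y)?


H(Pe) = -Pe*log2(Pe) - (1-Pe)*log2(1-Pe) = -0.043*log2(0.043) - 0.957*log2(0.957) = 0.195199 + 0.060683 = 0.2559. Pe*log2(M-1) = 0.043*log2(3) = 0.068153. Bound = H(Pe) + Pe*log2(M-1) = 0.195199 + 0.060683 + 0.068153 = 0.324

0.324 bits


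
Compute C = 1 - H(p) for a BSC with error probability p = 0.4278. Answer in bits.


H(p) = -p*log2(p) - (1-p)*log2(1-p) = -0.4278*log2(0.4278) - 0.5722*log2(0.5722) = 0.524051 + 0.460855 = 0.9849. C = 1 - H(p) = 1 - 0.9849 = 0.0151

0.0151 bits


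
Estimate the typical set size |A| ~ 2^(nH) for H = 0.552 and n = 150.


log2|A_typical| = nH = 150 * 0.552 = 82.8, so |A_typical| ~ 2^82.8 = 8.419e+24

8.419e+24


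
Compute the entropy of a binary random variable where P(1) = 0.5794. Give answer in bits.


H = -p*log2(p) - (1-p)*log2(1-p). -0.5794*log2(0.5794) = 0.456201; -0.4206*log2(0.4206) = 0.525531. H = 0.456201 + 0.525531 = 0.9817

0.9817 bits


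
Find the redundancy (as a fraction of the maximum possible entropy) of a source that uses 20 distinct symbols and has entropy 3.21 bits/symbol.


H_max = log2(K) = log2(20) = 4.3219 bits/symbol. Redundancy = 1 - H/H_max = 1 - 3.21/4.3219 = 1 - 0.7427 = 0.2573

0.2573


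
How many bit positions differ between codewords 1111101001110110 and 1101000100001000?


Count differing positions: . . ^ . ^ . ^ ^ . ^ ^ ^ ^ ^ ^ . = 10 differences

10


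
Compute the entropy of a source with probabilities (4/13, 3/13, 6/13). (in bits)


H = -sum(p_i * log2(p_i)). Terms: -(4/13)*log2(4/13) = 0.523212; -(3/13)*log2(3/13) = 0.488187; -(6/13)*log2(6/13) = 0.514836. H = 0.523212 + 0.488187 + 0.514836 = 1.5262

1.5262 bits


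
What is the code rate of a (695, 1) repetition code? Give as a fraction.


Rate = k/n = 1/695

1/695


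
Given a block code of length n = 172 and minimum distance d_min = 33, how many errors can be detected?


Detection capability = d_min - 1 = 33 - 1 = 32

32 errors


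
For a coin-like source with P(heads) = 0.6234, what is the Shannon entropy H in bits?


H = -p*log2(p) - (1-p)*log2(1-p). -0.6234*log2(0.6234) = 0.425015; -0.3766*log2(0.3766) = 0.530590. H = 0.425015 + 0.530590 = 0.9556

0.9556 bits


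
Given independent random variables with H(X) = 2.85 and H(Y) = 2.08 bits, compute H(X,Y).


For independent variables, H(X,Y) = H(X) + H(Y) = 2.85 + 2.08 = 4.93

4.93 bits


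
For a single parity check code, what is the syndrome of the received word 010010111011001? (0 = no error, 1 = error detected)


Syndrome = XOR of all bits = 0 XOR 1 XOR 0 XOR 0 XOR 1 XOR 0 XOR 1 XOR 1 XOR 1 XOR 0 XOR 1 XOR 1 XOR 0 XOR 0 XOR 1 = 0

0


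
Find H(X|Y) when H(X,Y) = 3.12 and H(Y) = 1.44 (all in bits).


H(X|Y) = H(X,Y) - H(Y) = 3.12 - 1.44 = 1.68

1.68 bits


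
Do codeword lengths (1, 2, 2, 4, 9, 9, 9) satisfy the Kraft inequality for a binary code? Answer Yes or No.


Kraft sum = sum(2^(-l_i)) = 1.0684, need <= 1. Result: violated (a binary prefix-free code with these lengths cannot exist)

No


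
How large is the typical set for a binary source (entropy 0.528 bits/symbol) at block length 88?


log2|A_typical| = nH = 88 * 0.528 = 46.464, so |A_typical| ~ 2^46.464 = 9.706e+13

9.706e+13


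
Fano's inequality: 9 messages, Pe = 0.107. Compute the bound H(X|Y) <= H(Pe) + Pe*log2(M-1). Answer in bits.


H(Pe) = -Pe*log2(Pe) - (1-Pe)*log2(1-Pe) = -0.107*log2(0.107) - 0.893*log2(0.893) = 0.345002 + 0.145798 = 0.4908. Pe*log2(M-1) = 0.107*log2(8) = 0.321000. Bound = H(Pe) + Pe*log2(M-1) = 0.345002 + 0.145798 + 0.321000 = 0.8118

0.8118 bits


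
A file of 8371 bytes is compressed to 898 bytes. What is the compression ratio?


Ratio = original / compressed = 8371 / 898 = 9.3218

9.3218


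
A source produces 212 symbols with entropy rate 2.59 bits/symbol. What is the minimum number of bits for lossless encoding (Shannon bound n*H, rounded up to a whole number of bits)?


Minimum bits >= n * H = 212 * 2.59 = 549.08, rounded up to a whole number of bits = 550

550 bits


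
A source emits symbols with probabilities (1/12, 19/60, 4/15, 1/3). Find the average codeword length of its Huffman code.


Huffman construction (repeatedly merge the two least-probable nodes; each merge adds 1 bit to every symbol beneath it): 1/12 + 4/15 = 7/20; 19/60 + 1/3 = 13/20; 7/20 + 13/20 = 1. Resulting codeword lengths (in the order the probabilities were given): (2, 2, 2, 2). L_avg = sum(p_i * l_i) = 1/12*2 + 19/60*2 + 4/15*2 + 1/3*2 = 2

2.0 bits


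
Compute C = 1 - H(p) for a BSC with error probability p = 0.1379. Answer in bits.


H(p) = -p*log2(p) - (1-p)*log2(1-p) = -0.1379*log2(0.1379) - 0.8621*log2(0.8621) = 0.394160 + 0.184552 = 0.5787. C = 1 - H(p) = 1 - 0.5787 = 0.4213

0.4213 bits


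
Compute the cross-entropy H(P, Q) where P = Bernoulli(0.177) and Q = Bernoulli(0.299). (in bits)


H(P,Q) = -p*log2(q) - (1-p)*log2(1-q). -0.177*log2(0.299) = 0.308296; -0.823*log2(0.701) = 0.421799. H(P,Q) = 0.308296 + 0.421799 = 0.7301

0.7301 bits


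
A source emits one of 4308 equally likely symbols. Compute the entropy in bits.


H = log2(n) = log2(4308) = 12.0728

12.0728 bits


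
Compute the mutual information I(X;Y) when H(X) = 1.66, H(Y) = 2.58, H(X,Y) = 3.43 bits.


I(X;Y) = H(X) + H(Y) - H(X,Y) = 1.66 + 2.58 - 3.43 = 0.81

0.81 bits


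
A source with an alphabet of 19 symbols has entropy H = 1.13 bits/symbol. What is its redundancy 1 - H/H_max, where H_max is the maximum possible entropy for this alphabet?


H_max = log2(K) = log2(19) = 4.2479 bits/symbol. Redundancy = 1 - H/H_max = 1 - 1.13/4.2479 = 1 - 0.266 = 0.734

0.734
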